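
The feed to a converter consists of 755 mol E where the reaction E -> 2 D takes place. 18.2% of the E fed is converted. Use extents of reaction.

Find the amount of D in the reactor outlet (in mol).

275 mol

E reacted = 0.182 × 755 = 137.4 mol; ν_E = −1, so ξ = 137.4/1 = 137.4 mol.
Outlet amounts (n = n₀ + ν ξ):
  E: 755 − 1(137.4) = 617.6
  D: 0 + 2(137.4) = 274.8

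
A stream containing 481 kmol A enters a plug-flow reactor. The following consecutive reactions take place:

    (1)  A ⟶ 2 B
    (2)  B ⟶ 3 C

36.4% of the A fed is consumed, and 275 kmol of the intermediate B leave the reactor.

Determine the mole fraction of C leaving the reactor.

0.28

Conversion of A: A consumed = 1ξ₁ = 0.364 × 481 → ξ₁ = 175.1 kmol.
B balance: n_B = 0 + 2ξ₁ − 1ξ₂ = 275 → ξ₂ = (2·175.1 − 275)/1 = 75.17 kmol.
Outlet amounts (n = n₀ + Σ ν·ξ):
  A: 481 − 1(175.1) = 305.9
  B: 0 + 2(175.1) − 1(75.17) = 275
  C: 0 + 3(75.17) = 225.5
Total out = 806.4 kmol; y_C = 225.5 / 806.4 = 0.2796.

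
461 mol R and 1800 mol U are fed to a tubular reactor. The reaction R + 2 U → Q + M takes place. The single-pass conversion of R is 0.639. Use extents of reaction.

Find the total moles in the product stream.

R reacted = 0.639 × 461 = 294.6 mol; ν_R = −1, so ξ = 294.6/1 = 294.6 mol.
Outlet amounts (n = n₀ + ν ξ):
  R: 461 − 1(294.6) = 166.4
  U: 1800 − 2(294.6) = 1211
  Q: 0 + 1(294.6) = 294.6
  M: 0 + 1(294.6) = 294.6
Total out = 166.4 + 1211 + 294.6 + 294.6 = 1966 mol.

1970 mol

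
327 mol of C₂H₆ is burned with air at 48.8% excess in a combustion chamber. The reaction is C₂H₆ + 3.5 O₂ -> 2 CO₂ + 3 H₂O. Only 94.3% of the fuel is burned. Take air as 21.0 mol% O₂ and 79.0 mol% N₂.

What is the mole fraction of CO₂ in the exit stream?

0.0718

Stoichiometric O₂ = 3.5 × 327 = 1144 mol; O₂ fed = 1144 × 1.488 = 1703 mol.
N₂ fed = 1703 × 79/21 = 6407 mol.
Fuel reacted = 0.943 × 327 → ξ = 308.4 mol.
Outlet (n = n₀ + ν ξ):
  C₂H₆: 327 − 1(308.4) = 18.64
  O₂: 1703 − 3.5(308.4) = 623.8
  N₂: 6407 (inert)
  CO₂: 0 + 2(308.4) = 616.7
  H₂O: 0 + 3(308.4) = 925.1
Total out = 8591 mol; y_CO₂ = 616.7 / 8591 = 0.07179.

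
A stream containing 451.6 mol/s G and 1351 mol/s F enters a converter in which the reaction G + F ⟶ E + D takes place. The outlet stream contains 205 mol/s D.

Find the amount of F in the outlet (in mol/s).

1150 mol/s

For D: n = n₀ + 1ξ → 205 = 0 + 1ξ, giving ξ = 205 mol/s.
Outlet amounts (n = n₀ + ν ξ):
  G: 451.6 − 1(205) = 246.6
  F: 1351 − 1(205) = 1146
  E: 0 + 1(205) = 205
  D: 0 + 1(205) = 205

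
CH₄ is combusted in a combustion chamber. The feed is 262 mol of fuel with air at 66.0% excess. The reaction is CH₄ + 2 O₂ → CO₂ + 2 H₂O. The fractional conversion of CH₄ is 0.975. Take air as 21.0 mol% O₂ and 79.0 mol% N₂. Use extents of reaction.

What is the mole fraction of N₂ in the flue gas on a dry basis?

Stoichiometric O₂ = 2 × 262 = 524 mol; O₂ fed = 524 × 1.660 = 869.8 mol.
N₂ fed = 869.8 × 79/21 = 3272 mol.
Fuel reacted = 0.975 × 262 → ξ = 255.4 mol.
Outlet (n = n₀ + ν ξ):
  CH₄: 262 − 1(255.4) = 6.55
  O₂: 869.8 − 2(255.4) = 358.9
  N₂: 3272 (inert)
  CO₂: 0 + 1(255.4) = 255.4
  H₂O: 0 + 2(255.4) = 510.9
Dry total = 3893 mol; y_N₂ (dry) = 3272 / 3893 = 0.8405.

0.841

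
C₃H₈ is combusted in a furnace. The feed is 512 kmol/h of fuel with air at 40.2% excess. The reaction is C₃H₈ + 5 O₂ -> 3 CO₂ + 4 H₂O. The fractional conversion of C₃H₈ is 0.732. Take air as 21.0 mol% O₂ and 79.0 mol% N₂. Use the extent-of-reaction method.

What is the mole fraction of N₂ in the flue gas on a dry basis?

Stoichiometric O₂ = 5 × 512 = 2560 kmol/h; O₂ fed = 2560 × 1.402 = 3589 kmol/h.
N₂ fed = 3589 × 79/21 = 13500 kmol/h.
Fuel reacted = 0.732 × 512 → ξ = 374.8 kmol/h.
Outlet (n = n₀ + ν ξ):
  C₃H₈: 512 − 1(374.8) = 137.2
  O₂: 3589 − 5(374.8) = 1715
  N₂: 13500 (inert)
  CO₂: 0 + 3(374.8) = 1124
  H₂O: 0 + 4(374.8) = 1499
Dry total = 16480 kmol/h; y_N₂ (dry) = 13500 / 16480 = 0.8194.

0.819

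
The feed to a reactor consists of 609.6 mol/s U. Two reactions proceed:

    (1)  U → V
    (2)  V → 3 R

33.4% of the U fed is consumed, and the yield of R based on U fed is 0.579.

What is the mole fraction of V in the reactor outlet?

0.102

Conversion of U: U consumed = 1ξ₁ = 0.334 × 609.6 → ξ₁ = 203.6 mol/s.
Yield of R: 3ξ₂ / 609.6 = 0.579 → ξ₂ = 117.7 mol/s.
Outlet amounts (n = n₀ + Σ ν·ξ):
  U: 609.6 − 1(203.6) = 406
  V: 0 + 1(203.6) − 1(117.7) = 85.95
  R: 0 + 3(117.7) = 353
Total out = 844.9 mol/s; y_V = 85.95 / 844.9 = 0.1017.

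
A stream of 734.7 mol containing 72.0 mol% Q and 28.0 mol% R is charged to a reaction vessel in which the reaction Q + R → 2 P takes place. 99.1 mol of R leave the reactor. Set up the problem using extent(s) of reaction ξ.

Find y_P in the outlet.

0.29

For R: n = n₀ − 1ξ → 99.1 = 205.7 − 1ξ, giving ξ = 106.6 mol.
Outlet amounts (n = n₀ + ν ξ):
  Q: 529 − 1(106.6) = 422.4
  R: 205.7 − 1(106.6) = 99.1
  P: 0 + 2(106.6) = 213.2
Total out = 734.7 mol; y_P = 213.2 / 734.7 = 0.2902.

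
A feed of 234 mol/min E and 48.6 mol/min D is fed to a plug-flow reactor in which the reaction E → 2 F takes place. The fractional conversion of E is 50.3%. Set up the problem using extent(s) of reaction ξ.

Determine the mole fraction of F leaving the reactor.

E reacted = 0.503 × 234 = 117.7 mol/min; ν_E = −1, so ξ = 117.7/1 = 117.7 mol/min.
Outlet amounts (n = n₀ + ν ξ):
  E: 234 − 1(117.7) = 116.3
  F: 0 + 2(117.7) = 235.4
  D: 48.6 (inert)
Total out = 400.3 mol/min; y_F = 235.4 / 400.3 = 0.5881.

0.588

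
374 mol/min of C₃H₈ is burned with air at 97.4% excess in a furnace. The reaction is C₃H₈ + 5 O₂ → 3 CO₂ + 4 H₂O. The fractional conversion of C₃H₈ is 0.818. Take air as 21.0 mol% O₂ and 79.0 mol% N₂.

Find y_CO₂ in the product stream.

Stoichiometric O₂ = 5 × 374 = 1870 mol/min; O₂ fed = 1870 × 1.974 = 3691 mol/min.
N₂ fed = 3691 × 79/21 = 13890 mol/min.
Fuel reacted = 0.818 × 374 → ξ = 305.9 mol/min.
Outlet (n = n₀ + ν ξ):
  C₃H₈: 374 − 1(305.9) = 68.07
  O₂: 3691 − 5(305.9) = 2162
  N₂: 13890 (inert)
  CO₂: 0 + 3(305.9) = 917.8
  H₂O: 0 + 4(305.9) = 1224
Total out = 18260 mol/min; y_CO₂ = 917.8 / 18260 = 0.05027.

0.0503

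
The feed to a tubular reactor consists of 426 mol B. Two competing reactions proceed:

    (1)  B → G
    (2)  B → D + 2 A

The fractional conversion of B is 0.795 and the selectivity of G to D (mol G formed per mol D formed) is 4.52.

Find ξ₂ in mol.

Conversion of B: B consumed = 0.795 × 426 = 338.7 mol = 1ξ₁ + 1ξ₂.
Selectivity: 1ξ₁ / (1ξ₂) = 4.52 → ξ₁ = 4.52 ξ₂.
Substitute: (1·4.52 + 1) ξ₂ = 338.7 → ξ₂ = 61.35 mol, ξ₁ = 277.3 mol.
Outlet amounts (n = n₀ + Σ ν·ξ):
  B: 426 − 1(277.3) − 1(61.35) = 87.33
  G: 0 + 1(277.3) = 277.3
  D: 0 + 1(61.35) = 61.35
  A: 0 + 2(61.35) = 122.7

ξ₂ = 61.4 mol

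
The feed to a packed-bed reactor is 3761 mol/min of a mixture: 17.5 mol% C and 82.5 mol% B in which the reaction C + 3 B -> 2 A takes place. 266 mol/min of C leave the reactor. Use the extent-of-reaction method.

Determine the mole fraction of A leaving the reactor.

For C: n = n₀ − 1ξ → 266 = 658.2 − 1ξ, giving ξ = 392.2 mol/min.
Outlet amounts (n = n₀ + ν ξ):
  C: 658.2 − 1(392.2) = 266
  B: 3103 − 3(392.2) = 1926
  A: 0 + 2(392.2) = 784.3
Total out = 2977 mol/min; y_A = 784.3 / 2977 = 0.2635.

0.264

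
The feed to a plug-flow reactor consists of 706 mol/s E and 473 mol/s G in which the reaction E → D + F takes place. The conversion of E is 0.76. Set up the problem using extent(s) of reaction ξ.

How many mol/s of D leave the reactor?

537 mol/s

E reacted = 0.76 × 706 = 536.6 mol/s; ν_E = −1, so ξ = 536.6/1 = 536.6 mol/s.
Outlet amounts (n = n₀ + ν ξ):
  E: 706 − 1(536.6) = 169.4
  D: 0 + 1(536.6) = 536.6
  F: 0 + 1(536.6) = 536.6
  G: 473 (inert)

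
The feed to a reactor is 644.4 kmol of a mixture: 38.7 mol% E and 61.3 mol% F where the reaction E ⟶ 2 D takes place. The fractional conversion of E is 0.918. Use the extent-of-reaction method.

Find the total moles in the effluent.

E reacted = 0.918 × 249.4 = 228.9 kmol; ν_E = −1, so ξ = 228.9/1 = 228.9 kmol.
Outlet amounts (n = n₀ + ν ξ):
  E: 249.4 − 1(228.9) = 20.45
  D: 0 + 2(228.9) = 457.9
  F: 395 (inert)
Total out = 20.45 + 457.9 + 395 = 873.3 kmol.

873 kmol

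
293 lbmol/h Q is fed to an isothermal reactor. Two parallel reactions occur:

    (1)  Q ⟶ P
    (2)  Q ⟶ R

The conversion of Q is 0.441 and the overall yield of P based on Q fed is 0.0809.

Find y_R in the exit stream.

Yield of P: 1ξ₁ / 293 = 0.0809 → ξ₁ = 23.7 lbmol/h.
Conversion of Q: 1ξ₁ + 1ξ₂ = 0.441 × 293 = 129.2 → ξ₂ = 105.5 lbmol/h.
Outlet amounts (n = n₀ + Σ ν·ξ):
  Q: 293 − 1(23.7) − 1(105.5) = 163.8
  P: 0 + 1(23.7) = 23.7
  R: 0 + 1(105.5) = 105.5
Total out = 293 lbmol/h; y_R = 105.5 / 293 = 0.3601.

0.36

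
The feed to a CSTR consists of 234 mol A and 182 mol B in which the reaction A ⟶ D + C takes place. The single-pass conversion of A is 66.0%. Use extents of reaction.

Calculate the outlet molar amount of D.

154 mol

A reacted = 0.66 × 234 = 154.4 mol; ν_A = −1, so ξ = 154.4/1 = 154.4 mol.
Outlet amounts (n = n₀ + ν ξ):
  A: 234 − 1(154.4) = 79.56
  D: 0 + 1(154.4) = 154.4
  C: 0 + 1(154.4) = 154.4
  B: 182 (inert)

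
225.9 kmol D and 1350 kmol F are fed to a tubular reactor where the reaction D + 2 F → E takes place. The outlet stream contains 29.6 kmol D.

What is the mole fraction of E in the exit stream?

For D: n = n₀ − 1ξ → 29.6 = 225.9 − 1ξ, giving ξ = 196.3 kmol.
Outlet amounts (n = n₀ + ν ξ):
  D: 225.9 − 1(196.3) = 29.6
  F: 1350 − 2(196.3) = 957.4
  E: 0 + 1(196.3) = 196.3
Total out = 1183 kmol; y_E = 196.3 / 1183 = 0.1659.

0.166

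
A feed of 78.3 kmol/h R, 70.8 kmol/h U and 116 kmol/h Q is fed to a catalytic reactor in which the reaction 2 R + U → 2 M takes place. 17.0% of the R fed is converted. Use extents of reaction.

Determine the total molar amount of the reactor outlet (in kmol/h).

258 kmol/h

R reacted = 0.17 × 78.3 = 13.31 kmol/h; ν_R = −2, so ξ = 13.31/2 = 6.655 kmol/h.
Outlet amounts (n = n₀ + ν ξ):
  R: 78.3 − 2(6.655) = 64.99
  U: 70.8 − 1(6.655) = 64.14
  M: 0 + 2(6.655) = 13.31
  Q: 116 (inert)
Total out = 64.99 + 64.14 + 13.31 + 116 = 258.4 kmol/h.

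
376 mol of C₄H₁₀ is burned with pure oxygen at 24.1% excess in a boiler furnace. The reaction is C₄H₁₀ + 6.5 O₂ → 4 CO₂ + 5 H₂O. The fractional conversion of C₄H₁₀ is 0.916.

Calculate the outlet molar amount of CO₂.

Stoichiometric O₂ = 6.5 × 376 = 2444 mol; O₂ fed = 2444 × 1.241 = 3033 mol.
Fuel reacted = 0.916 × 376 → ξ = 344.4 mol.
Outlet (n = n₀ + ν ξ):
  C₄H₁₀: 376 − 1(344.4) = 31.58
  O₂: 3033 − 6.5(344.4) = 794.3
  CO₂: 0 + 4(344.4) = 1378
  H₂O: 0 + 5(344.4) = 1722

1380 mol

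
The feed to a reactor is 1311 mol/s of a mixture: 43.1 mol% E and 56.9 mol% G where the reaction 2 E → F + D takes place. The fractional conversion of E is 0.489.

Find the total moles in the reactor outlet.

E reacted = 0.489 × 565 = 276.3 mol/s; ν_E = −2, so ξ = 276.3/2 = 138.2 mol/s.
Outlet amounts (n = n₀ + ν ξ):
  E: 565 − 2(138.2) = 288.7
  F: 0 + 1(138.2) = 138.2
  D: 0 + 1(138.2) = 138.2
  G: 746 (inert)
Total out = 288.7 + 138.2 + 138.2 + 746 = 1311 mol/s.

1310 mol/s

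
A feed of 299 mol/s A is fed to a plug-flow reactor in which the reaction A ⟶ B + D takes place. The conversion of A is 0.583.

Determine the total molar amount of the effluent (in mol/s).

A reacted = 0.583 × 299 = 174.3 mol/s; ν_A = −1, so ξ = 174.3/1 = 174.3 mol/s.
Outlet amounts (n = n₀ + ν ξ):
  A: 299 − 1(174.3) = 124.7
  B: 0 + 1(174.3) = 174.3
  D: 0 + 1(174.3) = 174.3
Total out = 124.7 + 174.3 + 174.3 = 473.3 mol/s.

473 mol/s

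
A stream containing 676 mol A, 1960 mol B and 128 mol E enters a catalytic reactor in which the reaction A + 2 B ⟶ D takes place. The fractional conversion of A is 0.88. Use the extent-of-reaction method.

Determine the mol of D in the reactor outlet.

A reacted = 0.88 × 676 = 594.9 mol; ν_A = −1, so ξ = 594.9/1 = 594.9 mol.
Outlet amounts (n = n₀ + ν ξ):
  A: 676 − 1(594.9) = 81.12
  B: 1960 − 2(594.9) = 770.2
  D: 0 + 1(594.9) = 594.9
  E: 128 (inert)

595 mol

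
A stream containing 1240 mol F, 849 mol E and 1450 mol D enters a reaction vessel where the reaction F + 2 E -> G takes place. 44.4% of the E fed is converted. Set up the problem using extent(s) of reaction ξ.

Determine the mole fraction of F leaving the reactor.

0.333

E reacted = 0.444 × 849 = 377 mol; ν_E = −2, so ξ = 377/2 = 188.5 mol.
Outlet amounts (n = n₀ + ν ξ):
  F: 1240 − 1(188.5) = 1052
  E: 849 − 2(188.5) = 472
  G: 0 + 1(188.5) = 188.5
  D: 1450 (inert)
Total out = 3162 mol; y_F = 1052 / 3162 = 0.3325.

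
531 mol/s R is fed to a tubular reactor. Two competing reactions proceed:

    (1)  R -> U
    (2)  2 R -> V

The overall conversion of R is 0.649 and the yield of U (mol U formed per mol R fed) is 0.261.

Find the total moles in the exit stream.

Yield of U: 1ξ₁ / 531 = 0.261 → ξ₁ = 138.6 mol/s.
Conversion of R: 1ξ₁ + 2ξ₂ = 0.649 × 531 = 344.6 → ξ₂ = 103 mol/s.
Outlet amounts (n = n₀ + Σ ν·ξ):
  R: 531 − 1(138.6) − 2(103) = 186.4
  U: 0 + 1(138.6) = 138.6
  V: 0 + 1(103) = 103
Total out = 186.4 + 138.6 + 103 = 428 mol/s.

428 mol/s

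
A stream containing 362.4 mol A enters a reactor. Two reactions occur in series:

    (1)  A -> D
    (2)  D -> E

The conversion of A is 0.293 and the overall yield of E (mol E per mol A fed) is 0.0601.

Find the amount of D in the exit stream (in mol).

Conversion of A: A consumed = 1ξ₁ = 0.293 × 362.4 → ξ₁ = 106.2 mol.
Yield of E: 1ξ₂ / 362.4 = 0.0601 → ξ₂ = 21.78 mol.
Outlet amounts (n = n₀ + Σ ν·ξ):
  A: 362.4 − 1(106.2) = 256.2
  D: 0 + 1(106.2) − 1(21.78) = 84.4
  E: 0 + 1(21.78) = 21.78

84.4 mol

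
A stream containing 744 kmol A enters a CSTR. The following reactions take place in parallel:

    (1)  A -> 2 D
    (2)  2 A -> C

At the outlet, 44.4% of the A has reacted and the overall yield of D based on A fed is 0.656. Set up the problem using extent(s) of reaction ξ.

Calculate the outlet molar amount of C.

43.2 kmol

Yield of D: 2ξ₁ / 744 = 0.656 → ξ₁ = 244 kmol.
Conversion of A: 1ξ₁ + 2ξ₂ = 0.444 × 744 = 330.3 → ξ₂ = 43.15 kmol.
Outlet amounts (n = n₀ + Σ ν·ξ):
  A: 744 − 1(244) − 2(43.15) = 413.7
  D: 0 + 2(244) = 488.1
  C: 0 + 1(43.15) = 43.15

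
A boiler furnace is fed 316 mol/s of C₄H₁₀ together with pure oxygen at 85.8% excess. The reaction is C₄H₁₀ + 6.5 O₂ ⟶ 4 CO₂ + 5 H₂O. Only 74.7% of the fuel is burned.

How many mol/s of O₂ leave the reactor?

2280 mol/s

Stoichiometric O₂ = 6.5 × 316 = 2054 mol/s; O₂ fed = 2054 × 1.858 = 3816 mol/s.
Fuel reacted = 0.747 × 316 → ξ = 236.1 mol/s.
Outlet (n = n₀ + ν ξ):
  C₄H₁₀: 316 − 1(236.1) = 79.95
  O₂: 3816 − 6.5(236.1) = 2282
  CO₂: 0 + 4(236.1) = 944.2
  H₂O: 0 + 5(236.1) = 1180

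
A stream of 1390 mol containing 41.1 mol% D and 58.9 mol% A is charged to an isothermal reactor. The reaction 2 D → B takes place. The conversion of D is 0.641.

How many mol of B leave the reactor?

D reacted = 0.641 × 571.3 = 366.2 mol; ν_D = −2, so ξ = 366.2/2 = 183.1 mol.
Outlet amounts (n = n₀ + ν ξ):
  D: 571.3 − 2(183.1) = 205.1
  B: 0 + 1(183.1) = 183.1
  A: 818.7 (inert)

183 mol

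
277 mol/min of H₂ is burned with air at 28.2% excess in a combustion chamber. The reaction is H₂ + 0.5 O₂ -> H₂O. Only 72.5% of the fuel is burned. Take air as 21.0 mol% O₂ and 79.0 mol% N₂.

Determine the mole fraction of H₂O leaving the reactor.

Stoichiometric O₂ = 0.5 × 277 = 138.5 mol/min; O₂ fed = 138.5 × 1.282 = 177.6 mol/min.
N₂ fed = 177.6 × 79/21 = 668 mol/min.
Fuel reacted = 0.725 × 277 → ξ = 200.8 mol/min.
Outlet (n = n₀ + ν ξ):
  H₂: 277 − 1(200.8) = 76.18
  O₂: 177.6 − 0.5(200.8) = 77.14
  N₂: 668 (inert)
  H₂O: 0 + 1(200.8) = 200.8
Total out = 1022 mol/min; y_H₂O = 200.8 / 1022 = 0.1965.

0.196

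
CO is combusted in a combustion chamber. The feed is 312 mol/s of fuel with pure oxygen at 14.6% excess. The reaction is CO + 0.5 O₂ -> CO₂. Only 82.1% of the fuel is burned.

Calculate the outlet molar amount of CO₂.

256 mol/s

Stoichiometric O₂ = 0.5 × 312 = 156 mol/s; O₂ fed = 156 × 1.146 = 178.8 mol/s.
Fuel reacted = 0.821 × 312 → ξ = 256.2 mol/s.
Outlet (n = n₀ + ν ξ):
  CO: 312 − 1(256.2) = 55.85
  O₂: 178.8 − 0.5(256.2) = 50.7
  CO₂: 0 + 1(256.2) = 256.2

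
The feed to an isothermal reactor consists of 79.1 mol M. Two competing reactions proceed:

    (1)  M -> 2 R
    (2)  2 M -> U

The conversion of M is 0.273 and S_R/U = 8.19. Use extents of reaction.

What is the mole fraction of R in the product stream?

Conversion of M: M consumed = 0.273 × 79.1 = 21.59 mol = 1ξ₁ + 2ξ₂.
Selectivity: 2ξ₁ / (1ξ₂) = 8.19 → ξ₁ = 4.095 ξ₂.
Substitute: (1·4.095 + 2) ξ₂ = 21.59 → ξ₂ = 3.543 mol, ξ₁ = 14.51 mol.
Outlet amounts (n = n₀ + Σ ν·ξ):
  M: 79.1 − 1(14.51) − 2(3.543) = 57.51
  R: 0 + 2(14.51) = 29.02
  U: 0 + 1(3.543) = 3.543
Total out = 90.07 mol; y_R = 29.02 / 90.07 = 0.3222.

0.322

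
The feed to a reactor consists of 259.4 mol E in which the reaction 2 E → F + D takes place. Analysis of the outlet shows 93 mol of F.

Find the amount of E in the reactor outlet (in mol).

For F: n = n₀ + 1ξ → 93 = 0 + 1ξ, giving ξ = 93 mol.
Outlet amounts (n = n₀ + ν ξ):
  E: 259.4 − 2(93) = 73.4
  F: 0 + 1(93) = 93
  D: 0 + 1(93) = 93

73.4 mol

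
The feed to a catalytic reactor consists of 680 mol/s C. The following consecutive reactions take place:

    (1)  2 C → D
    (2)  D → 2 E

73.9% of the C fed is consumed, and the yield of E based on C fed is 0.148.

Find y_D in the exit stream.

0.419

Conversion of C: C consumed = 2ξ₁ = 0.739 × 680 → ξ₁ = 251.3 mol/s.
Yield of E: 2ξ₂ / 680 = 0.148 → ξ₂ = 50.32 mol/s.
Outlet amounts (n = n₀ + Σ ν·ξ):
  C: 680 − 2(251.3) = 177.5
  D: 0 + 1(251.3) − 1(50.32) = 200.9
  E: 0 + 2(50.32) = 100.6
Total out = 479.1 mol/s; y_D = 200.9 / 479.1 = 0.4194.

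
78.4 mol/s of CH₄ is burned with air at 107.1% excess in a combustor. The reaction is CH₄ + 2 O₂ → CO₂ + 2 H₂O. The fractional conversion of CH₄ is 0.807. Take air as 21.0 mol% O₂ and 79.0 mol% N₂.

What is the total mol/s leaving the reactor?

1620 mol/s

Stoichiometric O₂ = 2 × 78.4 = 156.8 mol/s; O₂ fed = 156.8 × 2.071 = 324.7 mol/s.
N₂ fed = 324.7 × 79/21 = 1222 mol/s.
Fuel reacted = 0.807 × 78.4 → ξ = 63.27 mol/s.
Outlet (n = n₀ + ν ξ):
  CH₄: 78.4 − 1(63.27) = 15.13
  O₂: 324.7 − 2(63.27) = 198.2
  N₂: 1222 (inert)
  CO₂: 0 + 1(63.27) = 63.27
  H₂O: 0 + 2(63.27) = 126.5
Total out = 15.13 + 198.2 + 1222 + 63.27 + 126.5 = 1625 mol/s.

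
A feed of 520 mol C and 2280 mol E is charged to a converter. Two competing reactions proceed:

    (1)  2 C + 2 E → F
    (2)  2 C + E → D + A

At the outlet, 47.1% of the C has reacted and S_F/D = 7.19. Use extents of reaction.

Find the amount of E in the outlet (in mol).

Conversion of C: C consumed = 0.471 × 520 = 244.9 mol = 2ξ₁ + 2ξ₂.
Selectivity: 1ξ₁ / (1ξ₂) = 7.19 → ξ₁ = 7.19 ξ₂.
Substitute: (2·7.19 + 2) ξ₂ = 244.9 → ξ₂ = 14.95 mol, ξ₁ = 107.5 mol.
Outlet amounts (n = n₀ + Σ ν·ξ):
  C: 520 − 2(107.5) − 2(14.95) = 275.1
  E: 2280 − 2(107.5) − 1(14.95) = 2050
  F: 0 + 1(107.5) = 107.5
  D: 0 + 1(14.95) = 14.95
  A: 0 + 1(14.95) = 14.95

2050 mol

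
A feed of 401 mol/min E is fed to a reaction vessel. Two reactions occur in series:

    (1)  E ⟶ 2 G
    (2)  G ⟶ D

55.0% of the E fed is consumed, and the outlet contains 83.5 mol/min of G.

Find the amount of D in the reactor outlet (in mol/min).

358 mol/min

Conversion of E: E consumed = 1ξ₁ = 0.55 × 401 → ξ₁ = 220.6 mol/min.
G balance: n_G = 0 + 2ξ₁ − 1ξ₂ = 83.5 → ξ₂ = (2·220.6 − 83.5)/1 = 357.6 mol/min.
Outlet amounts (n = n₀ + Σ ν·ξ):
  E: 401 − 1(220.6) = 180.4
  G: 0 + 2(220.6) − 1(357.6) = 83.5
  D: 0 + 1(357.6) = 357.6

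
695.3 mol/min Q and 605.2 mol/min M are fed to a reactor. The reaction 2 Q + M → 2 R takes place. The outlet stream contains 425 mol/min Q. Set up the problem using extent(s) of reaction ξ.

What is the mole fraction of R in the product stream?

0.232

For Q: n = n₀ − 2ξ → 425 = 695.3 − 2ξ, giving ξ = 135.1 mol/min.
Outlet amounts (n = n₀ + ν ξ):
  Q: 695.3 − 2(135.1) = 425
  M: 605.2 − 1(135.1) = 470.1
  R: 0 + 2(135.1) = 270.3
Total out = 1165 mol/min; y_R = 270.3 / 1165 = 0.2319.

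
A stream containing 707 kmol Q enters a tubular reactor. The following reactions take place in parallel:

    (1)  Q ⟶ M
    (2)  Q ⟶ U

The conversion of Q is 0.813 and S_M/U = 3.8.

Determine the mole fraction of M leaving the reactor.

0.644

Conversion of Q: Q consumed = 0.813 × 707 = 574.8 kmol = 1ξ₁ + 1ξ₂.
Selectivity: 1ξ₁ / (1ξ₂) = 3.8 → ξ₁ = 3.8 ξ₂.
Substitute: (1·3.8 + 1) ξ₂ = 574.8 → ξ₂ = 119.7 kmol, ξ₁ = 455 kmol.
Outlet amounts (n = n₀ + Σ ν·ξ):
  Q: 707 − 1(455) − 1(119.7) = 132.2
  M: 0 + 1(455) = 455
  U: 0 + 1(119.7) = 119.7
Total out = 707 kmol; y_M = 455 / 707 = 0.6436.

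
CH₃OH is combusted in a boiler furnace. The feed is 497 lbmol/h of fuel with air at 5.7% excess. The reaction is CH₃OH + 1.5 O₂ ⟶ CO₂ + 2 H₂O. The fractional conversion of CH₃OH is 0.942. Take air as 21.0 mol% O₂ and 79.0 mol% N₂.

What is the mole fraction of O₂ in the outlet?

Stoichiometric O₂ = 1.5 × 497 = 745.5 lbmol/h; O₂ fed = 745.5 × 1.057 = 788 lbmol/h.
N₂ fed = 788 × 79/21 = 2964 lbmol/h.
Fuel reacted = 0.942 × 497 → ξ = 468.2 lbmol/h.
Outlet (n = n₀ + ν ξ):
  CH₃OH: 497 − 1(468.2) = 28.83
  O₂: 788 − 1.5(468.2) = 85.73
  N₂: 2964 (inert)
  CO₂: 0 + 1(468.2) = 468.2
  H₂O: 0 + 2(468.2) = 936.3
Total out = 4483 lbmol/h; y_O₂ = 85.73 / 4483 = 0.01912.

0.0191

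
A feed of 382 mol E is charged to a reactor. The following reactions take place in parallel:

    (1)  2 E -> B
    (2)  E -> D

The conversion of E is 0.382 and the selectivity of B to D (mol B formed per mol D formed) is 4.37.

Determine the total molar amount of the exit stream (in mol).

317 mol

Conversion of E: E consumed = 0.382 × 382 = 145.9 mol = 2ξ₁ + 1ξ₂.
Selectivity: 1ξ₁ / (1ξ₂) = 4.37 → ξ₁ = 4.37 ξ₂.
Substitute: (2·4.37 + 1) ξ₂ = 145.9 → ξ₂ = 14.98 mol, ξ₁ = 65.47 mol.
Outlet amounts (n = n₀ + Σ ν·ξ):
  E: 382 − 2(65.47) − 1(14.98) = 236.1
  B: 0 + 1(65.47) = 65.47
  D: 0 + 1(14.98) = 14.98
Total out = 236.1 + 65.47 + 14.98 = 316.5 mol.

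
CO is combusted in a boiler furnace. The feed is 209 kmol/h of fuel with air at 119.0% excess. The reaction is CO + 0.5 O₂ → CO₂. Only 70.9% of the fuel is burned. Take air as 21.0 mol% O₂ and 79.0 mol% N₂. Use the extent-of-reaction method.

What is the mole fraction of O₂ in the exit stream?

0.126

Stoichiometric O₂ = 0.5 × 209 = 104.5 kmol/h; O₂ fed = 104.5 × 2.190 = 228.9 kmol/h.
N₂ fed = 228.9 × 79/21 = 860.9 kmol/h.
Fuel reacted = 0.709 × 209 → ξ = 148.2 kmol/h.
Outlet (n = n₀ + ν ξ):
  CO: 209 − 1(148.2) = 60.82
  O₂: 228.9 − 0.5(148.2) = 154.8
  N₂: 860.9 (inert)
  CO₂: 0 + 1(148.2) = 148.2
Total out = 1225 kmol/h; y_O₂ = 154.8 / 1225 = 0.1264.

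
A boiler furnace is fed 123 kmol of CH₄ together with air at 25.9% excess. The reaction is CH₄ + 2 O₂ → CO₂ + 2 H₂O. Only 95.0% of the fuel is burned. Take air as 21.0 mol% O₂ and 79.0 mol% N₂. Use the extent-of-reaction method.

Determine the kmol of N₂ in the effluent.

Stoichiometric O₂ = 2 × 123 = 246 kmol; O₂ fed = 246 × 1.259 = 309.7 kmol.
N₂ fed = 309.7 × 79/21 = 1165 kmol.
Fuel reacted = 0.95 × 123 → ξ = 116.8 kmol.
Outlet (n = n₀ + ν ξ):
  CH₄: 123 − 1(116.8) = 6.15
  O₂: 309.7 − 2(116.8) = 76.01
  N₂: 1165 (inert)
  CO₂: 0 + 1(116.8) = 116.8
  H₂O: 0 + 2(116.8) = 233.7

1170 kmol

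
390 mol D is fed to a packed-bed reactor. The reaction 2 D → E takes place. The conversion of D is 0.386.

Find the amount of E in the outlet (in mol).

D reacted = 0.386 × 390 = 150.5 mol; ν_D = −2, so ξ = 150.5/2 = 75.27 mol.
Outlet amounts (n = n₀ + ν ξ):
  D: 390 − 2(75.27) = 239.5
  E: 0 + 1(75.27) = 75.27

75.3 mol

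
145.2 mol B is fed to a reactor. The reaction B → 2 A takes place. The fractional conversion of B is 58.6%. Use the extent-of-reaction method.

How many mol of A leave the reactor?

170 mol

B reacted = 0.586 × 145.2 = 85.09 mol; ν_B = −1, so ξ = 85.09/1 = 85.09 mol.
Outlet amounts (n = n₀ + ν ξ):
  B: 145.2 − 1(85.09) = 60.11
  A: 0 + 2(85.09) = 170.2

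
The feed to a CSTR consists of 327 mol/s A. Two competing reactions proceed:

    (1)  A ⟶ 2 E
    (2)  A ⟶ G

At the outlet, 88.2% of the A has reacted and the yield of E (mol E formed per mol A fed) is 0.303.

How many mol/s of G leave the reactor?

Yield of E: 2ξ₁ / 327 = 0.303 → ξ₁ = 49.54 mol/s.
Conversion of A: 1ξ₁ + 1ξ₂ = 0.882 × 327 = 288.4 → ξ₂ = 238.9 mol/s.
Outlet amounts (n = n₀ + Σ ν·ξ):
  A: 327 − 1(49.54) − 1(238.9) = 38.59
  E: 0 + 2(49.54) = 99.08
  G: 0 + 1(238.9) = 238.9

239 mol/s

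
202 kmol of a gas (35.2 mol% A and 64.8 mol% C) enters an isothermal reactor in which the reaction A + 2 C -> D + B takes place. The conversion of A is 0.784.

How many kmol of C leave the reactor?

A reacted = 0.784 × 71.1 = 55.75 kmol; ν_A = −1, so ξ = 55.75/1 = 55.75 kmol.
Outlet amounts (n = n₀ + ν ξ):
  A: 71.1 − 1(55.75) = 15.36
  C: 130.9 − 2(55.75) = 19.4
  D: 0 + 1(55.75) = 55.75
  B: 0 + 1(55.75) = 55.75

19.4 kmol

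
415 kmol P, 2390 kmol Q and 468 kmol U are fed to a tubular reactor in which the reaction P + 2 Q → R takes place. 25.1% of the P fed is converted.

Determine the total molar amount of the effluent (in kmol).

3060 kmol

P reacted = 0.251 × 415 = 104.2 kmol; ν_P = −1, so ξ = 104.2/1 = 104.2 kmol.
Outlet amounts (n = n₀ + ν ξ):
  P: 415 − 1(104.2) = 310.8
  Q: 2390 − 2(104.2) = 2182
  R: 0 + 1(104.2) = 104.2
  U: 468 (inert)
Total out = 310.8 + 2182 + 104.2 + 468 = 3065 kmol.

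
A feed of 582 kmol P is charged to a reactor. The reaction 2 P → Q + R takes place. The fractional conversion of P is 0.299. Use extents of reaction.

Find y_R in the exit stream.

0.149

P reacted = 0.299 × 582 = 174 kmol; ν_P = −2, so ξ = 174/2 = 87.01 kmol.
Outlet amounts (n = n₀ + ν ξ):
  P: 582 − 2(87.01) = 408
  Q: 0 + 1(87.01) = 87.01
  R: 0 + 1(87.01) = 87.01
Total out = 582 kmol; y_R = 87.01 / 582 = 0.1495.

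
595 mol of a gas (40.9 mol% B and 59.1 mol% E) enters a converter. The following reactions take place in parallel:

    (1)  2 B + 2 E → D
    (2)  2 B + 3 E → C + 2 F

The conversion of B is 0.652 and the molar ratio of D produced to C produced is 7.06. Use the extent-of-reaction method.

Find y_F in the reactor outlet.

Conversion of B: B consumed = 0.652 × 243.4 = 158.7 mol = 2ξ₁ + 2ξ₂.
Selectivity: 1ξ₁ / (1ξ₂) = 7.06 → ξ₁ = 7.06 ξ₂.
Substitute: (2·7.06 + 2) ξ₂ = 158.7 → ξ₂ = 9.843 mol, ξ₁ = 69.49 mol.
Outlet amounts (n = n₀ + Σ ν·ξ):
  B: 243.4 − 2(69.49) − 2(9.843) = 84.69
  E: 351.6 − 2(69.49) − 3(9.843) = 183.1
  D: 0 + 1(69.49) = 69.49
  C: 0 + 1(9.843) = 9.843
  F: 0 + 2(9.843) = 19.69
Total out = 366.8 mol; y_F = 19.69 / 366.8 = 0.05366.

0.0537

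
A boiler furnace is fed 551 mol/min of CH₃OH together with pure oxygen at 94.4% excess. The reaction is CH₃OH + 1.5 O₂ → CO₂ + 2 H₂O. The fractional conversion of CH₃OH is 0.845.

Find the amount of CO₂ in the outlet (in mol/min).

Stoichiometric O₂ = 1.5 × 551 = 826.5 mol/min; O₂ fed = 826.5 × 1.944 = 1607 mol/min.
Fuel reacted = 0.845 × 551 → ξ = 465.6 mol/min.
Outlet (n = n₀ + ν ξ):
  CH₃OH: 551 − 1(465.6) = 85.41
  O₂: 1607 − 1.5(465.6) = 908.3
  CO₂: 0 + 1(465.6) = 465.6
  H₂O: 0 + 2(465.6) = 931.2

466 mol/min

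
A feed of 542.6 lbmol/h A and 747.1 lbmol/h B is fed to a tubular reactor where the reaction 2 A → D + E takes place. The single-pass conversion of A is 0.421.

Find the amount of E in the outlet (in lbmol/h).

A reacted = 0.421 × 542.6 = 228.4 lbmol/h; ν_A = −2, so ξ = 228.4/2 = 114.2 lbmol/h.
Outlet amounts (n = n₀ + ν ξ):
  A: 542.6 − 2(114.2) = 314.2
  D: 0 + 1(114.2) = 114.2
  E: 0 + 1(114.2) = 114.2
  B: 747.1 (inert)

114 lbmol/h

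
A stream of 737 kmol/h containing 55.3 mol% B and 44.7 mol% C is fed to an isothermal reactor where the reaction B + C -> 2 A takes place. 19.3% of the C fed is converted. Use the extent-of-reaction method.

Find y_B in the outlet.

C reacted = 0.193 × 329.4 = 63.58 kmol/h; ν_C = −1, so ξ = 63.58/1 = 63.58 kmol/h.
Outlet amounts (n = n₀ + ν ξ):
  B: 407.6 − 1(63.58) = 344
  C: 329.4 − 1(63.58) = 265.9
  A: 0 + 2(63.58) = 127.2
Total out = 737 kmol/h; y_B = 344 / 737 = 0.4667.

0.467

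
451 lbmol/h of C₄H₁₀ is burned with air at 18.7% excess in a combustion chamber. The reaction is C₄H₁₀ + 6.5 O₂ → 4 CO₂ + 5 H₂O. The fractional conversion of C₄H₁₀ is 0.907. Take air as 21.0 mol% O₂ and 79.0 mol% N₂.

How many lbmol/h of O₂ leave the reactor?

821 lbmol/h

Stoichiometric O₂ = 6.5 × 451 = 2932 lbmol/h; O₂ fed = 2932 × 1.187 = 3480 lbmol/h.
N₂ fed = 3480 × 79/21 = 13090 lbmol/h.
Fuel reacted = 0.907 × 451 → ξ = 409.1 lbmol/h.
Outlet (n = n₀ + ν ξ):
  C₄H₁₀: 451 − 1(409.1) = 41.94
  O₂: 3480 − 6.5(409.1) = 820.8
  N₂: 13090 (inert)
  CO₂: 0 + 4(409.1) = 1636
  H₂O: 0 + 5(409.1) = 2045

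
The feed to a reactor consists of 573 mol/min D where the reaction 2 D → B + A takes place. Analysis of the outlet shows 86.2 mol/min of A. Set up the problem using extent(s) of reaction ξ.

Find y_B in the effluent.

0.15

For A: n = n₀ + 1ξ → 86.2 = 0 + 1ξ, giving ξ = 86.2 mol/min.
Outlet amounts (n = n₀ + ν ξ):
  D: 573 − 2(86.2) = 400.6
  B: 0 + 1(86.2) = 86.2
  A: 0 + 1(86.2) = 86.2
Total out = 573 mol/min; y_B = 86.2 / 573 = 0.1504.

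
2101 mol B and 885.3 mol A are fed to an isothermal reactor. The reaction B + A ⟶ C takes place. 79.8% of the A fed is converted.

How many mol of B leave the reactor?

A reacted = 0.798 × 885.3 = 706.5 mol; ν_A = −1, so ξ = 706.5/1 = 706.5 mol.
Outlet amounts (n = n₀ + ν ξ):
  B: 2101 − 1(706.5) = 1395
  A: 885.3 − 1(706.5) = 178.8
  C: 0 + 1(706.5) = 706.5

1390 mol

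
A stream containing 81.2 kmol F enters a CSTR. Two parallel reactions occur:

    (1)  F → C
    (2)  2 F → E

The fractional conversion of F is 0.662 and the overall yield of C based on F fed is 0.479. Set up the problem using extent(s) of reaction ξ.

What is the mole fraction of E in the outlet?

Yield of C: 1ξ₁ / 81.2 = 0.479 → ξ₁ = 38.89 kmol.
Conversion of F: 1ξ₁ + 2ξ₂ = 0.662 × 81.2 = 53.75 → ξ₂ = 7.43 kmol.
Outlet amounts (n = n₀ + Σ ν·ξ):
  F: 81.2 − 1(38.89) − 2(7.43) = 27.45
  C: 0 + 1(38.89) = 38.89
  E: 0 + 1(7.43) = 7.43
Total out = 73.77 kmol; y_E = 7.43 / 73.77 = 0.1007.

0.101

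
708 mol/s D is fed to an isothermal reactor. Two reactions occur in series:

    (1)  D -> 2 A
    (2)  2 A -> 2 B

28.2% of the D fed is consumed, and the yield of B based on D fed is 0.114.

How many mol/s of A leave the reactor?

Conversion of D: D consumed = 1ξ₁ = 0.282 × 708 → ξ₁ = 199.7 mol/s.
Yield of B: 2ξ₂ / 708 = 0.114 → ξ₂ = 40.36 mol/s.
Outlet amounts (n = n₀ + Σ ν·ξ):
  D: 708 − 1(199.7) = 508.3
  A: 0 + 2(199.7) − 2(40.36) = 318.6
  B: 0 + 2(40.36) = 80.71

319 mol/s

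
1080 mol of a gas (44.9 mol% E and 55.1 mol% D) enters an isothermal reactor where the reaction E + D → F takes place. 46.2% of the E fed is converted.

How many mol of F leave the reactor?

224 mol

E reacted = 0.462 × 484.9 = 224 mol; ν_E = −1, so ξ = 224/1 = 224 mol.
Outlet amounts (n = n₀ + ν ξ):
  E: 484.9 − 1(224) = 260.9
  D: 595.1 − 1(224) = 371
  F: 0 + 1(224) = 224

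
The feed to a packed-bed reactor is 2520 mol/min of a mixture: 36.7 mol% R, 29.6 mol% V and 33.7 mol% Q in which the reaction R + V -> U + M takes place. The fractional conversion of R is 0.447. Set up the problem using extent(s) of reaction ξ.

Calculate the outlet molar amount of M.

413 mol/min

R reacted = 0.447 × 924.8 = 413.4 mol/min; ν_R = −1, so ξ = 413.4/1 = 413.4 mol/min.
Outlet amounts (n = n₀ + ν ξ):
  R: 924.8 − 1(413.4) = 511.4
  V: 745.9 − 1(413.4) = 332.5
  U: 0 + 1(413.4) = 413.4
  M: 0 + 1(413.4) = 413.4
  Q: 849.2 (inert)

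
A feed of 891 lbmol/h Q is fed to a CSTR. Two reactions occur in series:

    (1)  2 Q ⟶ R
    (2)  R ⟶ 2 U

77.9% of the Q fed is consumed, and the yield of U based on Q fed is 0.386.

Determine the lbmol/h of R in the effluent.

175 lbmol/h

Conversion of Q: Q consumed = 2ξ₁ = 0.779 × 891 → ξ₁ = 347 lbmol/h.
Yield of U: 2ξ₂ / 891 = 0.386 → ξ₂ = 172 lbmol/h.
Outlet amounts (n = n₀ + Σ ν·ξ):
  Q: 891 − 2(347) = 196.9
  R: 0 + 1(347) − 1(172) = 175.1
  U: 0 + 2(172) = 343.9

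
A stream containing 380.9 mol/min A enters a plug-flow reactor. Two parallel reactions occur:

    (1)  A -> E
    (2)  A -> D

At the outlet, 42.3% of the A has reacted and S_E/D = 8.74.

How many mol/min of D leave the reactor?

16.5 mol/min

Conversion of A: A consumed = 0.423 × 380.9 = 161.1 mol/min = 1ξ₁ + 1ξ₂.
Selectivity: 1ξ₁ / (1ξ₂) = 8.74 → ξ₁ = 8.74 ξ₂.
Substitute: (1·8.74 + 1) ξ₂ = 161.1 → ξ₂ = 16.54 mol/min, ξ₁ = 144.6 mol/min.
Outlet amounts (n = n₀ + Σ ν·ξ):
  A: 380.9 − 1(144.6) − 1(16.54) = 219.8
  E: 0 + 1(144.6) = 144.6
  D: 0 + 1(16.54) = 16.54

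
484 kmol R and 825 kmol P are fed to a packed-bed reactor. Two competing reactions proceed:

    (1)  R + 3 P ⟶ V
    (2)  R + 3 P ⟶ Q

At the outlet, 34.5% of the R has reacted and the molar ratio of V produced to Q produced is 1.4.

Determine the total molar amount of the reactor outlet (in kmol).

Conversion of R: R consumed = 0.345 × 484 = 167 kmol = 1ξ₁ + 1ξ₂.
Selectivity: 1ξ₁ / (1ξ₂) = 1.4 → ξ₁ = 1.4 ξ₂.
Substitute: (1·1.4 + 1) ξ₂ = 167 → ξ₂ = 69.58 kmol, ξ₁ = 97.41 kmol.
Outlet amounts (n = n₀ + Σ ν·ξ):
  R: 484 − 1(97.41) − 1(69.58) = 317
  P: 825 − 3(97.41) − 3(69.58) = 324.1
  V: 0 + 1(97.41) = 97.41
  Q: 0 + 1(69.58) = 69.58
Total out = 317 + 324.1 + 97.41 + 69.58 = 808.1 kmol.

808 kmol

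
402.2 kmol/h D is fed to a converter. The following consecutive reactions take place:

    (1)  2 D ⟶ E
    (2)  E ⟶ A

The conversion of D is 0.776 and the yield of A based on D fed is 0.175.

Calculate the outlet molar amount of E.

Conversion of D: D consumed = 2ξ₁ = 0.776 × 402.2 → ξ₁ = 156.1 kmol/h.
Yield of A: 1ξ₂ / 402.2 = 0.175 → ξ₂ = 70.38 kmol/h.
Outlet amounts (n = n₀ + Σ ν·ξ):
  D: 402.2 − 2(156.1) = 90.09
  E: 0 + 1(156.1) − 1(70.38) = 85.67
  A: 0 + 1(70.38) = 70.38

85.7 kmol/h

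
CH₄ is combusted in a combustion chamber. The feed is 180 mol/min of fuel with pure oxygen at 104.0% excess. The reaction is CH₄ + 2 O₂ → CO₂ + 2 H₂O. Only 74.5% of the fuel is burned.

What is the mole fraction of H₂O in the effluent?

0.293

Stoichiometric O₂ = 2 × 180 = 360 mol/min; O₂ fed = 360 × 2.040 = 734.4 mol/min.
Fuel reacted = 0.745 × 180 → ξ = 134.1 mol/min.
Outlet (n = n₀ + ν ξ):
  CH₄: 180 − 1(134.1) = 45.9
  O₂: 734.4 − 2(134.1) = 466.2
  CO₂: 0 + 1(134.1) = 134.1
  H₂O: 0 + 2(134.1) = 268.2
Total out = 914.4 mol/min; y_H₂O = 268.2 / 914.4 = 0.2933.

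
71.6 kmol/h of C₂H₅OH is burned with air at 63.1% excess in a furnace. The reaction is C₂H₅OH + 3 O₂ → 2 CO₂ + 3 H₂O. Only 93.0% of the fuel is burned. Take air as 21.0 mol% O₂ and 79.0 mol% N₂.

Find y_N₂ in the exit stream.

0.73

Stoichiometric O₂ = 3 × 71.6 = 214.8 kmol/h; O₂ fed = 214.8 × 1.631 = 350.3 kmol/h.
N₂ fed = 350.3 × 79/21 = 1318 kmol/h.
Fuel reacted = 0.93 × 71.6 → ξ = 66.59 kmol/h.
Outlet (n = n₀ + ν ξ):
  C₂H₅OH: 71.6 − 1(66.59) = 5.012
  O₂: 350.3 − 3(66.59) = 150.6
  N₂: 1318 (inert)
  CO₂: 0 + 2(66.59) = 133.2
  H₂O: 0 + 3(66.59) = 199.8
Total out = 1806 kmol/h; y_N₂ = 1318 / 1806 = 0.7296.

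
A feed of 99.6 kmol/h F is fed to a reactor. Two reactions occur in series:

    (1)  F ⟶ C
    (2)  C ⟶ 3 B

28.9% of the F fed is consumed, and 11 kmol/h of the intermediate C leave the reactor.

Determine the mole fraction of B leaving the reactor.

Conversion of F: F consumed = 1ξ₁ = 0.289 × 99.6 → ξ₁ = 28.78 kmol/h.
C balance: n_C = 0 + 1ξ₁ − 1ξ₂ = 11 → ξ₂ = (1·28.78 − 11)/1 = 17.78 kmol/h.
Outlet amounts (n = n₀ + Σ ν·ξ):
  F: 99.6 − 1(28.78) = 70.82
  C: 0 + 1(28.78) − 1(17.78) = 11
  B: 0 + 3(17.78) = 53.35
Total out = 135.2 kmol/h; y_B = 53.35 / 135.2 = 0.3947.

0.395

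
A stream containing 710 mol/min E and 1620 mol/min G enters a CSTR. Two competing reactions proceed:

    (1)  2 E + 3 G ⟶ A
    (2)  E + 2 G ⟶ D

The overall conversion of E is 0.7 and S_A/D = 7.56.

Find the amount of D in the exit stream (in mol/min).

Conversion of E: E consumed = 0.7 × 710 = 497 mol/min = 2ξ₁ + 1ξ₂.
Selectivity: 1ξ₁ / (1ξ₂) = 7.56 → ξ₁ = 7.56 ξ₂.
Substitute: (2·7.56 + 1) ξ₂ = 497 → ξ₂ = 30.83 mol/min, ξ₁ = 233.1 mol/min.
Outlet amounts (n = n₀ + Σ ν·ξ):
  E: 710 − 2(233.1) − 1(30.83) = 213
  G: 1620 − 3(233.1) − 2(30.83) = 859.1
  A: 0 + 1(233.1) = 233.1
  D: 0 + 1(30.83) = 30.83

30.8 mol/min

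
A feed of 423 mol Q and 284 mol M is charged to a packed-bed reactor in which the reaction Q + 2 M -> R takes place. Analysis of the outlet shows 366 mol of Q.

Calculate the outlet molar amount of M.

170 mol

For Q: n = n₀ − 1ξ → 366 = 423 − 1ξ, giving ξ = 57 mol.
Outlet amounts (n = n₀ + ν ξ):
  Q: 423 − 1(57) = 366
  M: 284 − 2(57) = 170
  R: 0 + 1(57) = 57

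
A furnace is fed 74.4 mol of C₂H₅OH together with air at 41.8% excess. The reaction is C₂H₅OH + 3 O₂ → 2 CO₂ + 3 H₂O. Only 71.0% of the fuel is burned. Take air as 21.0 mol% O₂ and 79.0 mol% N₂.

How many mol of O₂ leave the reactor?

Stoichiometric O₂ = 3 × 74.4 = 223.2 mol; O₂ fed = 223.2 × 1.418 = 316.5 mol.
N₂ fed = 316.5 × 79/21 = 1191 mol.
Fuel reacted = 0.71 × 74.4 → ξ = 52.82 mol.
Outlet (n = n₀ + ν ξ):
  C₂H₅OH: 74.4 − 1(52.82) = 21.58
  O₂: 316.5 − 3(52.82) = 158
  N₂: 1191 (inert)
  CO₂: 0 + 2(52.82) = 105.6
  H₂O: 0 + 3(52.82) = 158.5

158 mol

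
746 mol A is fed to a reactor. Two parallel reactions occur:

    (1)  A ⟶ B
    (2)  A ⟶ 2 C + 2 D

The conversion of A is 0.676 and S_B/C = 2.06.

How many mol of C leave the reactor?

Conversion of A: A consumed = 0.676 × 746 = 504.3 mol = 1ξ₁ + 1ξ₂.
Selectivity: 1ξ₁ / (2ξ₂) = 2.06 → ξ₁ = 4.12 ξ₂.
Substitute: (1·4.12 + 1) ξ₂ = 504.3 → ξ₂ = 98.5 mol, ξ₁ = 405.8 mol.
Outlet amounts (n = n₀ + Σ ν·ξ):
  A: 746 − 1(405.8) − 1(98.5) = 241.7
  B: 0 + 1(405.8) = 405.8
  C: 0 + 2(98.5) = 197
  D: 0 + 2(98.5) = 197

197 mol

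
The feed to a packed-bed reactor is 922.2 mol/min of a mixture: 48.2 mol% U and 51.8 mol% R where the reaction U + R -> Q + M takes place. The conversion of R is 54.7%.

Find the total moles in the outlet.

R reacted = 0.547 × 477.7 = 261.3 mol/min; ν_R = −1, so ξ = 261.3/1 = 261.3 mol/min.
Outlet amounts (n = n₀ + ν ξ):
  U: 444.5 − 1(261.3) = 183.2
  R: 477.7 − 1(261.3) = 216.4
  Q: 0 + 1(261.3) = 261.3
  M: 0 + 1(261.3) = 261.3
Total out = 183.2 + 216.4 + 261.3 + 261.3 = 922.2 mol/min.

922 mol/min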